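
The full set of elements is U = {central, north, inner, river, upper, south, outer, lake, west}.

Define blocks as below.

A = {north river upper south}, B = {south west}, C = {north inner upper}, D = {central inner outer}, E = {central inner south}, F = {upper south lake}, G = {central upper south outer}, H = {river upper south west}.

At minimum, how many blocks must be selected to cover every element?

4

Take {A, B, D, F}. Their union is {central, north, inner, river, upper, south, outer, lake, west}, which is all 9 elements.
No 3 of the 8 blocks cover everything (all 56 combinations miss at least one element), so 4 is optimal.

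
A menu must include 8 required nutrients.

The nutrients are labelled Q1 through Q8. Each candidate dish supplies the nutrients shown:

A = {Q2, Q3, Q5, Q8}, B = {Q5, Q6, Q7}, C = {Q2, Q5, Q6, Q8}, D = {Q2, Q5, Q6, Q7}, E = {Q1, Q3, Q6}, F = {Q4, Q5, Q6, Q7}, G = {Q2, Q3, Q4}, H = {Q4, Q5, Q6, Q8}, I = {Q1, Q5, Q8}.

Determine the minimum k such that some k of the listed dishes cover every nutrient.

Take {F, G, I}. Their union is {Q1, Q2, Q3, Q4, Q5, Q6, Q7, Q8}, which is all 8 nutrients.
No 2 of the 9 dishes cover everything (all 36 combinations miss at least one nutrient), so 3 is optimal.

3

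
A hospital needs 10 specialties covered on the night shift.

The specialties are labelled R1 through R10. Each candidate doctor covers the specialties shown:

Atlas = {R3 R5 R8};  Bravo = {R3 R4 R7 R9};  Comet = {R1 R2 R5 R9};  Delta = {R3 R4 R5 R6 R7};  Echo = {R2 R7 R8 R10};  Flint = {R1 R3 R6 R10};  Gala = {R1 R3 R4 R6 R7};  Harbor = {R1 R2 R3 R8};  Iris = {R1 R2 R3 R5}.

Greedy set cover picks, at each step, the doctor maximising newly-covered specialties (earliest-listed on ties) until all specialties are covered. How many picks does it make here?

3

Greedy: pick Delta (covers 5 new) → pick Comet (covers 3 new) → pick Echo (covers 2 new). Total picks: 3.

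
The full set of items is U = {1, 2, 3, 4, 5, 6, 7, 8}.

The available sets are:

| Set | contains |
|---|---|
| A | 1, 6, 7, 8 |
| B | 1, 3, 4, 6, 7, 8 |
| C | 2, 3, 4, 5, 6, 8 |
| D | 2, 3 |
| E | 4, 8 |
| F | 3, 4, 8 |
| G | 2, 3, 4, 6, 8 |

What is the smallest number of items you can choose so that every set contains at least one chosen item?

2

H = {3, 8} meets every set (each contains at least one member of H), and |H| = 2.
The sets D, E are pairwise disjoint, so any hitting set needs a separate item for each — at least 2. Hence 2 is optimal.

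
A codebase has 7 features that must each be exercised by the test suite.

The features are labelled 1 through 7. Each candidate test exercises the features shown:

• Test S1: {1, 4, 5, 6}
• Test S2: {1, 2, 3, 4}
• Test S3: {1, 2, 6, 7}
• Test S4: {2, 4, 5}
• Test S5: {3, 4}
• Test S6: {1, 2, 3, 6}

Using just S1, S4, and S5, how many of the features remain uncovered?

1

Union of S1, S4, S5 = {1, 2, 3, 4, 5, 6}.
Not covered: 7 — 1 feature.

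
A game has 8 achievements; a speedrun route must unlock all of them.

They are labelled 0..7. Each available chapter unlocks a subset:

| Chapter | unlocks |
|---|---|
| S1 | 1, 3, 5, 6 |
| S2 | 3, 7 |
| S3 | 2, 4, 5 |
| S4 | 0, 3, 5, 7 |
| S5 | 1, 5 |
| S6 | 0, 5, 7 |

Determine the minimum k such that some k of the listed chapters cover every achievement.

3

S1 and S3 and S4 together: S1 ∪ S3 ∪ S4 = {0, 1, 2, 3, 4, 5, 6, 7} — every achievement is covered.
Only S3 contains 2, so S3 is forced; the remaining 5 achievements need at least 2 more chapters (each remaining chapter adds at most 3) — so at least 3 chapters are needed, and 3 is optimal.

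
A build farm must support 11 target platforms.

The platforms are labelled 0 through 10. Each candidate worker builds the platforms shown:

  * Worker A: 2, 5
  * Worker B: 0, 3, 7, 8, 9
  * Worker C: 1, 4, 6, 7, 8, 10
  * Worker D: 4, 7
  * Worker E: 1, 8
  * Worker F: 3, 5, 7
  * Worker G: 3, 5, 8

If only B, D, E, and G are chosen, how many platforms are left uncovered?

Union of B, D, E, G = {0, 1, 3, 4, 5, 7, 8, 9}.
Not covered: 2, 6, 10 — 3 platforms.

3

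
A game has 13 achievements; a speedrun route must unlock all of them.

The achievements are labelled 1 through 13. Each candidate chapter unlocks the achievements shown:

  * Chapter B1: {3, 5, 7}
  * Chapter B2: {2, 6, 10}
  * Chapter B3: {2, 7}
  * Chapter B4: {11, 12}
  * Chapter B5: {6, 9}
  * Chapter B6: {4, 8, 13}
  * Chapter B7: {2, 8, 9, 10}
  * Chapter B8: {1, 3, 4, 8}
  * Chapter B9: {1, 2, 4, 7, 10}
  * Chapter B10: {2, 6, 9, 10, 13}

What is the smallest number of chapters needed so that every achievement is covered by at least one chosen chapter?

Take {B1, B4, B8, B10}. Their union is {1, 2, 3, 4, 5, 6, 7, 8, 9, 10, 11, 12, 13}, which is all 13 achievements.
Only B4 contains 11, so B4 is forced; the remaining 11 achievements need at least 3 more chapters (each remaining chapter adds at most 5) — so at least 4 chapters are needed, and 4 is optimal.

4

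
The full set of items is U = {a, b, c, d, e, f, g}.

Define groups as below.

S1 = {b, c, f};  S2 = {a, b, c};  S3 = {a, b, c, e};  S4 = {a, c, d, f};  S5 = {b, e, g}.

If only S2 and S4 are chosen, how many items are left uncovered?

Union of S2, S4 = {a, b, c, d, f}.
Not covered: e, g — 2 items.

2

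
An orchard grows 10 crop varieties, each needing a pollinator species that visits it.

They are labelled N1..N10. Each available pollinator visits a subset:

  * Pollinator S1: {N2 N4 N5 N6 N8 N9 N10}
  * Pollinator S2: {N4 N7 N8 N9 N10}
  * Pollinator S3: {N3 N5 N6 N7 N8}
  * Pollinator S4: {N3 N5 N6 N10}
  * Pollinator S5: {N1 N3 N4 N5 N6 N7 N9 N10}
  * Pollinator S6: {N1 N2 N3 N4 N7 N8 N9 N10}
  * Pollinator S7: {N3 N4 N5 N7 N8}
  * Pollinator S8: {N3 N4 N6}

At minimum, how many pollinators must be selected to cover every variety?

2

S3 and S6 together: S3 ∪ S6 = {N1, N2, N3, N4, N5, N6, N7, N8, N9, N10} — every variety is covered.
No single pollinator has all 10 varieties (the largest, S5, has 8), so 2 is optimal.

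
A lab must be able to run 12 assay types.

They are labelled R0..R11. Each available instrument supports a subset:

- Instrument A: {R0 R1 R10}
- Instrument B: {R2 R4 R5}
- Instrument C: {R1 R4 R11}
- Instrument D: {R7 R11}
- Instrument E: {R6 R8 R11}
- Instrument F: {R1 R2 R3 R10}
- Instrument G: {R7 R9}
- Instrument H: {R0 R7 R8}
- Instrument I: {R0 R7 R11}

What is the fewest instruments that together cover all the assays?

Take {A, B, E, F, G}. Their union is {R0, R1, R2, R3, R4, R5, R6, R7, R8, R9, R10, R11}, which is all 12 assays.
No 4 of the 9 instruments cover everything (all 126 combinations miss at least one assay), so 5 is optimal.

5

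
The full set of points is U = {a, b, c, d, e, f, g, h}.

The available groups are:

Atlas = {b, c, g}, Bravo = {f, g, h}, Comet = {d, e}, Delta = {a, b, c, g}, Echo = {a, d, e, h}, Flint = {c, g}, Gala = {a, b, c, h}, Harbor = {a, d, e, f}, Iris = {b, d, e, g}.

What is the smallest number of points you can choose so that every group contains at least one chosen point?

3

Take T = {b, e, g}. Each listed group contains at least one of these, so T is a hitting set of size 3.
No choice of 2 points meets every group, so 3 is the minimum.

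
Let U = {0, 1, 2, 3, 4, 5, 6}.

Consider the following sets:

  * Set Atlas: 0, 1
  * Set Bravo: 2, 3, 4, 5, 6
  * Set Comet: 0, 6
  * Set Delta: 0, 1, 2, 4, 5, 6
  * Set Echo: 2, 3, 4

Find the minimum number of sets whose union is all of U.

2

Take {Bravo, Delta}. Their union is {0, 1, 2, 3, 4, 5, 6}, which is all 7 items.
No single set has all 7 items (the largest, Delta, has 6), so 2 is optimal.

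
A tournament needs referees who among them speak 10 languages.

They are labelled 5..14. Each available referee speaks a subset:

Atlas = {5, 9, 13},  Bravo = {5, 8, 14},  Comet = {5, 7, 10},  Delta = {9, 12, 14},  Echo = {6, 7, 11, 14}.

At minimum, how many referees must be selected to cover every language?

5

Atlas and Bravo and Comet and Delta and Echo together: Atlas ∪ Bravo ∪ Comet ∪ Delta ∪ Echo = {5, 6, 7, 8, 9, 10, 11, 12, 13, 14} — every language is covered.
No 4 of the 5 referees cover everything (all 5 combinations miss at least one language), so 5 is optimal.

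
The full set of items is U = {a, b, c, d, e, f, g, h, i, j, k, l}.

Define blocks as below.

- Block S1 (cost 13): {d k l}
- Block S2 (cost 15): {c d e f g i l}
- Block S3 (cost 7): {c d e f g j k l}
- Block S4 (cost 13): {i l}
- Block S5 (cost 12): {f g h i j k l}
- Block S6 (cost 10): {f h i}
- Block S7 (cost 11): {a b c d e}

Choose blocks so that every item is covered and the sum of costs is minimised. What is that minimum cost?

S5, S7 together cover every item (S5 ∪ S7 = {a, b, c, d, e, f, g, h, i, j, k, l}); total cost 12 + 11 = 23.
The greedy pick S3, S6, S7 costs 28; no covering selection beats 23.

23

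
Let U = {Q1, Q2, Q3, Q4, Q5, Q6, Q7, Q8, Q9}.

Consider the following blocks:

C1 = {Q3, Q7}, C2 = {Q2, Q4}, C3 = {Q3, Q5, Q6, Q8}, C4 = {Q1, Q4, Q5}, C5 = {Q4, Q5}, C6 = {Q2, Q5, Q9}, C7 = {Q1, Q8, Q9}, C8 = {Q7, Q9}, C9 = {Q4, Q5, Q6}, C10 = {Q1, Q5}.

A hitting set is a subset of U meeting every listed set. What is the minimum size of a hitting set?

Take H = {Q3, Q4, Q5, Q9}. Each listed block contains at least one of these, so H is a hitting set of size 4.
No choice of 3 items meets every block, so 4 is the minimum.

4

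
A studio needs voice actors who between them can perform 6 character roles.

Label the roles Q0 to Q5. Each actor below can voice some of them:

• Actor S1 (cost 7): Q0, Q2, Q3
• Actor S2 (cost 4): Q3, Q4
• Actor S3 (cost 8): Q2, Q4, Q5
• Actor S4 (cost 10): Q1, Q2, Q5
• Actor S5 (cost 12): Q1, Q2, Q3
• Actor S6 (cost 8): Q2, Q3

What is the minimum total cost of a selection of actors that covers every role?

21

S1, S2, S4 together cover every role (S1 ∪ S2 ∪ S4 = {Q0, Q1, Q2, Q3, Q4, Q5}); total cost 7 + 4 + 10 = 21.
No covering selection has total cost below 21.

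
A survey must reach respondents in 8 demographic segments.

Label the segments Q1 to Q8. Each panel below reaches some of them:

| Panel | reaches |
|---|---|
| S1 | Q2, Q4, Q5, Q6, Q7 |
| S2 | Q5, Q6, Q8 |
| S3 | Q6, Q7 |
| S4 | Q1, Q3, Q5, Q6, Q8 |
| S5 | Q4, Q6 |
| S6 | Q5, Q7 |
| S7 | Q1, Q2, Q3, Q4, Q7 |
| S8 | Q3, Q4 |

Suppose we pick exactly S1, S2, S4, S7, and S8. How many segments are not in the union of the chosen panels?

0

Union of S1, S2, S4, S7, S8 = {Q1, Q2, Q3, Q4, Q5, Q6, Q7, Q8} — that's every segment, so 0 are uncovered.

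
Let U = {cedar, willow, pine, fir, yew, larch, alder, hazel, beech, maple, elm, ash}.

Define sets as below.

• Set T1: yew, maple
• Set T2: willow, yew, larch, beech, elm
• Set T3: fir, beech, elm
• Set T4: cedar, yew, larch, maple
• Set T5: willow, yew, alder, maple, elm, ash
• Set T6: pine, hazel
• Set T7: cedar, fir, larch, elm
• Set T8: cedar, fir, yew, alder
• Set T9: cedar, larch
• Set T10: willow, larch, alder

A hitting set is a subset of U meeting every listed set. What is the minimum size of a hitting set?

H = {fir, yew, larch, hazel} meets every set (each contains at least one member of H), and |H| = 4.
The sets T1, T3, T6, T9 are pairwise disjoint, so any hitting set needs a separate element for each — at least 4. Hence 4 is optimal.

4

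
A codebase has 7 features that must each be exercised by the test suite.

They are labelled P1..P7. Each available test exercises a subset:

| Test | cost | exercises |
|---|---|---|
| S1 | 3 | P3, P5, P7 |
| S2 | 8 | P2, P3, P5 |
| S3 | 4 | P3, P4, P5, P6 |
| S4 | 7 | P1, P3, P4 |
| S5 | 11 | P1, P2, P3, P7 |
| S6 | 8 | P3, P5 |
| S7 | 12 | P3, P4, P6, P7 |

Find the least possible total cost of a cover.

S3, S5 together cover every feature (S3 ∪ S5 = {P1, P2, P3, P4, P5, P6, P7}); total cost 4 + 11 = 15.
The greedy pick S1, S3, S5 costs 18; no covering selection beats 15.

15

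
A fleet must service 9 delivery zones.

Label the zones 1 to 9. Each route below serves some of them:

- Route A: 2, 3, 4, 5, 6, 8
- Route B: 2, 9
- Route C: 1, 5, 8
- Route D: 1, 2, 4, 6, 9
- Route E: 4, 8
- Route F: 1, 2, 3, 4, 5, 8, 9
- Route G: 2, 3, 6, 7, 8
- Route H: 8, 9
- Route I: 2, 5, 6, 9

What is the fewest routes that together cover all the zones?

Take {F, G}. Their union is {1, 2, 3, 4, 5, 6, 7, 8, 9}, which is all 9 zones.
No single route has all 9 zones (the largest, F, has 7), so 2 is optimal.

2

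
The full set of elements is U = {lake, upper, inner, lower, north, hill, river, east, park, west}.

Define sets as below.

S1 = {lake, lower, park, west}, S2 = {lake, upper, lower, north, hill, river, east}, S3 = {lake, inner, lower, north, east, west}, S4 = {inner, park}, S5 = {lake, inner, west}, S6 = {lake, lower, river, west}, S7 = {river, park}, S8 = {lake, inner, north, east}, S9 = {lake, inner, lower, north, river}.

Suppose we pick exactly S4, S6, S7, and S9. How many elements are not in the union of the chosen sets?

3

Union of S4, S6, S7, S9 = {lake, inner, lower, north, river, park, west}.
Not covered: upper, hill, east — 3 elements.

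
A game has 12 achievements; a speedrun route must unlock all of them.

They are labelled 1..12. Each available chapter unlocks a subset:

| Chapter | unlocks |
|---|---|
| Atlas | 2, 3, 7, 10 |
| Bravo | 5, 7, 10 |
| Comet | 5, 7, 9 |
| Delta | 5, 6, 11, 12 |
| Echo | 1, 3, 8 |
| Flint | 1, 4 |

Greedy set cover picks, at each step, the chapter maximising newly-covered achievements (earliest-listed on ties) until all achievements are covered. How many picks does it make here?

5

Greedy: pick Atlas (covers 4 new) → pick Delta (covers 4 new) → pick Echo (covers 2 new) → pick Comet (covers 1 new) → pick Flint (covers 1 new). Total picks: 5.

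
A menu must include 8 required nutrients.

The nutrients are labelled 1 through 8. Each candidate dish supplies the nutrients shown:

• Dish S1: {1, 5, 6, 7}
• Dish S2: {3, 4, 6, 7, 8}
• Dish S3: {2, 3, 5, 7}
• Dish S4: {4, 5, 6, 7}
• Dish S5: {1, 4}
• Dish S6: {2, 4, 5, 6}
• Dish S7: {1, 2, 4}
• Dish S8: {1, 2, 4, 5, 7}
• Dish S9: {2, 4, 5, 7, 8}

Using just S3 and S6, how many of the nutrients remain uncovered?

2

Union of S3, S6 = {2, 3, 4, 5, 6, 7}.
Not covered: 1, 8 — 2 nutrients.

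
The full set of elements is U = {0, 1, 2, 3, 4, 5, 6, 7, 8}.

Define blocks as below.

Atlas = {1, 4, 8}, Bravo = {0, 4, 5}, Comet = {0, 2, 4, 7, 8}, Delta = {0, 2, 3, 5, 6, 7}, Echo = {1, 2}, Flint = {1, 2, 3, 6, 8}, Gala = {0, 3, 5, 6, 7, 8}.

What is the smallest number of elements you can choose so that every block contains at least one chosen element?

H = {0, 1} meets every block (each contains at least one member of H), and |H| = 2.
The blocks Atlas, Delta are pairwise disjoint, so any hitting set needs a separate element for each — at least 2. Hence 2 is optimal.

2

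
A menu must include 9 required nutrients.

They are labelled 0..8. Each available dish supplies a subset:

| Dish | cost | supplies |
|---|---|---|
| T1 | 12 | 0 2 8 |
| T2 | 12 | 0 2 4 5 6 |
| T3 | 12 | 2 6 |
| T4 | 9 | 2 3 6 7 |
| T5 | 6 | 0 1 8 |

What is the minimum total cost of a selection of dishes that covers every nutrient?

27

T2, T4, T5 together cover every nutrient (T2 ∪ T4 ∪ T5 = {0, 1, 2, 3, 4, 5, 6, 7, 8}); total cost 12 + 9 + 6 = 27.
No covering selection has total cost below 27.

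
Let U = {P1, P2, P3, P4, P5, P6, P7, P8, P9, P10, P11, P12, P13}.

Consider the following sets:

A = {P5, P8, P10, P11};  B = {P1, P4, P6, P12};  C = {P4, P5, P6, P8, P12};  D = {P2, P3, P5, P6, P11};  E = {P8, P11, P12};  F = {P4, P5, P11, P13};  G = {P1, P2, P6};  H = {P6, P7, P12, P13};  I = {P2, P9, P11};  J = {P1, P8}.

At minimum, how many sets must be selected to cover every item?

5

A and B and D and H and I together: A ∪ B ∪ D ∪ H ∪ I = {P1, P2, P3, P4, P5, P6, P7, P8, P9, P10, P11, P12, P13} — every item is covered.
No 4 of the 10 sets cover everything (all 210 combinations miss at least one item), so 5 is optimal.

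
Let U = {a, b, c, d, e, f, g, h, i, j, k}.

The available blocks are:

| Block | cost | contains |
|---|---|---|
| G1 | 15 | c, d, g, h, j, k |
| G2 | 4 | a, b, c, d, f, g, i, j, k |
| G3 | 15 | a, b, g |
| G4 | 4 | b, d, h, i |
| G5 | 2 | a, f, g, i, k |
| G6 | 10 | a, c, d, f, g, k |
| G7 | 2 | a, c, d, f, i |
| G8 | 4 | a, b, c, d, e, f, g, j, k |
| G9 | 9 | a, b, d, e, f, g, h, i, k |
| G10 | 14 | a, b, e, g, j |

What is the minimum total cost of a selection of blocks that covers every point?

G4, G8 together cover every point (G4 ∪ G8 = {a, b, c, d, e, f, g, h, i, j, k}); total cost 4 + 4 = 8.
The greedy pick G5, G8, G4 costs 10; no covering selection beats 8.

8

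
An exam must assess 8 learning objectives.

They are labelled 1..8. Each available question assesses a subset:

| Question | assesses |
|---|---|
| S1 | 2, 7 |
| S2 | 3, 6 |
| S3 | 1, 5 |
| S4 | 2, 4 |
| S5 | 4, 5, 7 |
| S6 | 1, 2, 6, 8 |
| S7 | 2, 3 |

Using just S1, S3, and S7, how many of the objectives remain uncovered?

Union of S1, S3, S7 = {1, 2, 3, 5, 7}.
Not covered: 4, 6, 8 — 3 objectives.

3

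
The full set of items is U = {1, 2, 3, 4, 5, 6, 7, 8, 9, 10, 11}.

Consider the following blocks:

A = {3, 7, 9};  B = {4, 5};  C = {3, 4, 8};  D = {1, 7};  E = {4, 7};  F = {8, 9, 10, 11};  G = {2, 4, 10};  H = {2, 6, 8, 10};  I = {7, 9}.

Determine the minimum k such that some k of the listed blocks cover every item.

5

A and B and D and F and H together: A ∪ B ∪ D ∪ F ∪ H = {1, 2, 3, 4, 5, 6, 7, 8, 9, 10, 11} — every item is covered.
Only F contains 11, so F is forced; the remaining 7 items need at least 4 more blocks (each remaining block adds at most 2) — so at least 5 blocks are needed, and 5 is optimal.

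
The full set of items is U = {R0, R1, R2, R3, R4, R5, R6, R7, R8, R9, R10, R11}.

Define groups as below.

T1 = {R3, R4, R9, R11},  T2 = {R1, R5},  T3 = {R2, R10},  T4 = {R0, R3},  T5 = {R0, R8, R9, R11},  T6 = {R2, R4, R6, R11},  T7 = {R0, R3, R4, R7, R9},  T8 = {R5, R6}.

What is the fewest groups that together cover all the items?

5

T2 and T3 and T5 and T6 and T7 together: T2 ∪ T3 ∪ T5 ∪ T6 ∪ T7 = {R0, R1, R2, R3, R4, R5, R6, R7, R8, R9, R10, R11} — every item is covered.
No 4 of the 8 groups cover everything (all 70 combinations miss at least one item), so 5 is optimal.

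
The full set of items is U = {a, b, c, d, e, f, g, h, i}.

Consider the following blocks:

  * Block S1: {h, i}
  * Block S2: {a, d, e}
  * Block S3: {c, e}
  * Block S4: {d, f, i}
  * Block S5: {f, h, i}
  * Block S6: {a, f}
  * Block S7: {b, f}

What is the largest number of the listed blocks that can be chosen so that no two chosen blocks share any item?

3

S1, S2, S7 are pairwise disjoint (S1={h,i}; S2={a,d,e}; S7={b,f}).
Every remaining block overlaps one of these, and no 4 of the listed blocks are pairwise disjoint, so 3 is the maximum.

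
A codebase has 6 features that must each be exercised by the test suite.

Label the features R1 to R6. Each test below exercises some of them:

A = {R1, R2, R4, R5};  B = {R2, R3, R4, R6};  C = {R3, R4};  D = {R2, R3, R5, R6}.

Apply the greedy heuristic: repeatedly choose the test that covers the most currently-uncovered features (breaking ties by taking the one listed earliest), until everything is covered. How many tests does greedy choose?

2

Greedy: pick A (covers 4 new) → pick B (covers 2 new). Total picks: 2.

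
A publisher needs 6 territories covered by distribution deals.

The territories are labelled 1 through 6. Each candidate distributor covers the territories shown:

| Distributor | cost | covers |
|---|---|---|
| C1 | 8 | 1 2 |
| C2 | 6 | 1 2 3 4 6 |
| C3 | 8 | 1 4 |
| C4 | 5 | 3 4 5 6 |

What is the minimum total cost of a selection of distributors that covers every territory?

11

C2, C4 together cover every territory (C2 ∪ C4 = {1, 2, 3, 4, 5, 6}); total cost 6 + 5 = 11.
No covering selection has total cost below 11.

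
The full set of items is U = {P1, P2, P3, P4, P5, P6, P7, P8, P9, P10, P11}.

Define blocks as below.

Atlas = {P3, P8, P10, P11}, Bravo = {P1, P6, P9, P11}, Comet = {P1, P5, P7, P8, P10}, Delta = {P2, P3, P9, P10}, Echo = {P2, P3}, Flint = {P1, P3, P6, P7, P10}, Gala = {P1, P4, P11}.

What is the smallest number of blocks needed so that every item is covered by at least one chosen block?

4

Bravo and Comet and Delta and Gala together: Bravo ∪ Comet ∪ Delta ∪ Gala = {P1, P2, P3, P4, P5, P6, P7, P8, P9, P10, P11} — every item is covered.
No 3 of the 7 blocks cover everything (all 35 combinations miss at least one item), so 4 is optimal.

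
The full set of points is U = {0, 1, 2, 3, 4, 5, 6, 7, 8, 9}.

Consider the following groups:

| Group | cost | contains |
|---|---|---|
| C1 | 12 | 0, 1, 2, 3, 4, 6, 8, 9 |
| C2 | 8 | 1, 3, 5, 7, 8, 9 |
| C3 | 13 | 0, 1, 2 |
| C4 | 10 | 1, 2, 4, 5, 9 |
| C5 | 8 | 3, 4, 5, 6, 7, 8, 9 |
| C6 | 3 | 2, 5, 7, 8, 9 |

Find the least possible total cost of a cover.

C1, C6 together cover every point (C1 ∪ C6 = {0, 1, 2, 3, 4, 5, 6, 7, 8, 9}); total cost 12 + 3 = 15.
No covering selection has total cost below 15.

15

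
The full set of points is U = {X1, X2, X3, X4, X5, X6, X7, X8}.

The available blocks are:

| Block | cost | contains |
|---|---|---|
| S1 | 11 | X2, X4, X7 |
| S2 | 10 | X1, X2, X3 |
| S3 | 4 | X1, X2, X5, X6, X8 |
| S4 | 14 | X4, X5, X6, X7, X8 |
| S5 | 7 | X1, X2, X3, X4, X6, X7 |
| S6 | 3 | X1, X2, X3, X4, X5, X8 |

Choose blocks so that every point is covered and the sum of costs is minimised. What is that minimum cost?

10

S5, S6 together cover every point (S5 ∪ S6 = {X1, X2, X3, X4, X5, X6, X7, X8}); total cost 7 + 3 = 10.
No covering selection has total cost below 10.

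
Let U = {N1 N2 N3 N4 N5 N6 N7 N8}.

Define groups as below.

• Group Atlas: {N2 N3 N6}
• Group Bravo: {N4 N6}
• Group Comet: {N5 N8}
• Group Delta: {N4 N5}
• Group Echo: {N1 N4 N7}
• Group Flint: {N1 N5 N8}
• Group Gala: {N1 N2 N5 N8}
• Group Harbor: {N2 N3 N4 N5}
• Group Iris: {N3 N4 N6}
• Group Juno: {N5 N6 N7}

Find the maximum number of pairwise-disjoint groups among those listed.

Atlas, Comet, Echo are pairwise disjoint (Atlas={N2,N3,N6}; Comet={N5,N8}; Echo={N1,N4,N7}).
Every remaining group overlaps one of these, and no 4 of the listed groups are pairwise disjoint, so 3 is the maximum.

3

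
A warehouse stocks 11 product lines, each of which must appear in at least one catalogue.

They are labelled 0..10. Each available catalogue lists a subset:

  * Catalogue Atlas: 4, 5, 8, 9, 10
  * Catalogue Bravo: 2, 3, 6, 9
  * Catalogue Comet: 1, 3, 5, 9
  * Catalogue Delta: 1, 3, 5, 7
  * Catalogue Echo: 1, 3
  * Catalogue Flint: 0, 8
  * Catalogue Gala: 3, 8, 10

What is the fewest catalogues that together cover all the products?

4

Atlas and Bravo and Delta and Flint together: Atlas ∪ Bravo ∪ Delta ∪ Flint = {0, 1, 2, 3, 4, 5, 6, 7, 8, 9, 10} — every product is covered.
Only Flint contains 0, so Flint is forced; the remaining 9 products need at least 3 more catalogues (each remaining catalogue adds at most 4) — so at least 4 catalogues are needed, and 4 is optimal.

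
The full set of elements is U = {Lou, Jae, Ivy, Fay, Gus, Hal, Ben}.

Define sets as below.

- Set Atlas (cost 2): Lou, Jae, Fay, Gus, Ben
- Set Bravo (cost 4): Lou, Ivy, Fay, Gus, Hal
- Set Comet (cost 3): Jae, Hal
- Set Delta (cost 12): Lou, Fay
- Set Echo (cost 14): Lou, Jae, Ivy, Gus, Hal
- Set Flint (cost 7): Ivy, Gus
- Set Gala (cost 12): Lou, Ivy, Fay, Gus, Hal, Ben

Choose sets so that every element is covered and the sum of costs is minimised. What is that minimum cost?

6

Atlas, Bravo together cover every element (Atlas ∪ Bravo = {Lou, Jae, Ivy, Fay, Gus, Hal, Ben}); total cost 2 + 4 = 6.
No covering selection has total cost below 6.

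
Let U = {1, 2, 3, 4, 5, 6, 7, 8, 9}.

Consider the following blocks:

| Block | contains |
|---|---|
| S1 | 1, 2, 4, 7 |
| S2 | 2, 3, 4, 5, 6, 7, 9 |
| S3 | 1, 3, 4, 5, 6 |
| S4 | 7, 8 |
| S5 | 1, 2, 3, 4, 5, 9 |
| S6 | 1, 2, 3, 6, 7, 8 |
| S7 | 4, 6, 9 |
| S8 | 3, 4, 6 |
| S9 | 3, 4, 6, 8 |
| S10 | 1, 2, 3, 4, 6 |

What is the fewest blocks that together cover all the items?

S5 and S6 cover everything between them: the union {1, 2, 3, 4, 5, 6, 7, 8, 9} is all of U.
No single block has all 9 items (the largest, S2, has 7), so 2 is optimal.

2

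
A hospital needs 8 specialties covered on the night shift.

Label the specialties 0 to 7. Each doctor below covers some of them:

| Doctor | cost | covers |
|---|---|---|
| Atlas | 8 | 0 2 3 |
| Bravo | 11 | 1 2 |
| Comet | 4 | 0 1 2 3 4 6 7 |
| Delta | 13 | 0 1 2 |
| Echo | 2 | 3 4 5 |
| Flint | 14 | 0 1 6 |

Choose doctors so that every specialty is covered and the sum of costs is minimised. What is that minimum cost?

6

Comet, Echo together cover every specialty (Comet ∪ Echo = {0, 1, 2, 3, 4, 5, 6, 7}); total cost 4 + 2 = 6.
No covering selection has total cost below 6.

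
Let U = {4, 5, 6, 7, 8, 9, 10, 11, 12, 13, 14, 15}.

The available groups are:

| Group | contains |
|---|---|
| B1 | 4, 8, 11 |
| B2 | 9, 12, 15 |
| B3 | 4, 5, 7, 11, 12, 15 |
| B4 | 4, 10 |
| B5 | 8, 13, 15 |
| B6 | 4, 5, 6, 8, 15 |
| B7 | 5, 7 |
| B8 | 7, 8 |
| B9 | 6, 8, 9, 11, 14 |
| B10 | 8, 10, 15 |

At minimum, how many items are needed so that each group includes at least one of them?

4

H = {7, 8, 10, 15} meets every group (each contains at least one member of H), and |H| = 4.
No choice of 3 items meets every group, so 4 is the minimum.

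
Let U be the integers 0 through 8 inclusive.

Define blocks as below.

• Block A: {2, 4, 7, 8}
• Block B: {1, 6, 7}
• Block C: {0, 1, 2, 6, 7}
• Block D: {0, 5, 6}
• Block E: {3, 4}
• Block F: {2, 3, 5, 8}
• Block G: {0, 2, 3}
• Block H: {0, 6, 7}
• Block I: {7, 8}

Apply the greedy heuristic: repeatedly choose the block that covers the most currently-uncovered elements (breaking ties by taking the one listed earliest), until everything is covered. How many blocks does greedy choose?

3

Greedy: pick C (covers 5 new) → pick F (covers 3 new) → pick A (covers 1 new). Total picks: 3.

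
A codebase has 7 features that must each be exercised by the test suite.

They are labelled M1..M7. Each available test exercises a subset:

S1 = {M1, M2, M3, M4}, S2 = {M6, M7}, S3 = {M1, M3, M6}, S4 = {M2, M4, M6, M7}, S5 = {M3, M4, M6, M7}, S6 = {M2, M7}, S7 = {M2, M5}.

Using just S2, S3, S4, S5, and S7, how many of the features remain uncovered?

0

Union of S2, S3, S4, S5, S7 = {M1, M2, M3, M4, M5, M6, M7} — that's every feature, so 0 are uncovered.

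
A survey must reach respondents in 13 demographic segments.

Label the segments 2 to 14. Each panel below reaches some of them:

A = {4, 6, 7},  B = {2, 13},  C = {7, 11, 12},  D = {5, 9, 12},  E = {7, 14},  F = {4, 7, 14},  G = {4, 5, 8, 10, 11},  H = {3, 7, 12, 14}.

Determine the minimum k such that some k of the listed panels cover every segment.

Take {A, B, D, G, H}. Their union is {2, 3, 4, 5, 6, 7, 8, 9, 10, 11, 12, 13, 14}, which is all 13 segments.
No 4 of the 8 panels cover everything (all 70 combinations miss at least one segment), so 5 is optimal.

5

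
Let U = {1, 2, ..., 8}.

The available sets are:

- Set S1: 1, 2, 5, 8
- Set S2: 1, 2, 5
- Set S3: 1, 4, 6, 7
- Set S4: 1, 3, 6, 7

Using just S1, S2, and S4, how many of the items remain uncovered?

Union of S1, S2, S4 = {1, 2, 3, 5, 6, 7, 8}.
Not covered: 4 — 1 item.

1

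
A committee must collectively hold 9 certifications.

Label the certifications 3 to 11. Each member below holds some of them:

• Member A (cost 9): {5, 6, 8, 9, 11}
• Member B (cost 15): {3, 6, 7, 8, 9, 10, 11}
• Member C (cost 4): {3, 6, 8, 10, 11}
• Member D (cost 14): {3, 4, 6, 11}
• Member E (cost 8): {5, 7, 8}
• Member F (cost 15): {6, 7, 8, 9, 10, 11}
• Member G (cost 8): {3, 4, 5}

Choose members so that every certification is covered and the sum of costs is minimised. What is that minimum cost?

23

B, G together cover every certification (B ∪ G = {3, 4, 5, 6, 7, 8, 9, 10, 11}); total cost 15 + 8 = 23.
The greedy pick C, E, G, A costs 29; no covering selection beats 23.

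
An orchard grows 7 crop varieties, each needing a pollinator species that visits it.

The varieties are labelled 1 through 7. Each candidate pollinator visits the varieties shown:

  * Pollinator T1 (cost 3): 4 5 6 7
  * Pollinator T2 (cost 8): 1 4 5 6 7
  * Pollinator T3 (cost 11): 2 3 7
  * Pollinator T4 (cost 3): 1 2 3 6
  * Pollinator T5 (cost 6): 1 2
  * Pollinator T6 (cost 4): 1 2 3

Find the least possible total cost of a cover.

T1, T4 together cover every variety (T1 ∪ T4 = {1, 2, 3, 4, 5, 6, 7}); total cost 3 + 3 = 6.
No covering selection has total cost below 6.

6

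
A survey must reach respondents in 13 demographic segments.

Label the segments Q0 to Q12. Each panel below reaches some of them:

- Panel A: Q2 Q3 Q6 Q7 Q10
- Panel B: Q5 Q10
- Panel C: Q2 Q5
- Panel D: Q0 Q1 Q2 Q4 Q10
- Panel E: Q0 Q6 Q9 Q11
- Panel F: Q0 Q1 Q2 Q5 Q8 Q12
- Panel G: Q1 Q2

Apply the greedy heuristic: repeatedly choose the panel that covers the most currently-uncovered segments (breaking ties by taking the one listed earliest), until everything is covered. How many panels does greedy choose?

4

Greedy: pick F (covers 6 new) → pick A (covers 4 new) → pick E (covers 2 new) → pick D (covers 1 new). Total picks: 4.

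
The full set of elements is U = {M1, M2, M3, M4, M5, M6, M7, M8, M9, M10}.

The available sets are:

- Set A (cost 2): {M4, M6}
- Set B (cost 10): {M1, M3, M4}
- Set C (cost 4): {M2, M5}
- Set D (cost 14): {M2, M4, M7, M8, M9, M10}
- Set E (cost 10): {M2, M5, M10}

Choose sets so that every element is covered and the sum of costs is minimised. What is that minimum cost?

30

A, B, C, D together cover every element (A ∪ B ∪ C ∪ D = {M1, M2, M3, M4, M5, M6, M7, M8, M9, M10}); total cost 2 + 10 + 4 + 14 = 30.
No covering selection has total cost below 30.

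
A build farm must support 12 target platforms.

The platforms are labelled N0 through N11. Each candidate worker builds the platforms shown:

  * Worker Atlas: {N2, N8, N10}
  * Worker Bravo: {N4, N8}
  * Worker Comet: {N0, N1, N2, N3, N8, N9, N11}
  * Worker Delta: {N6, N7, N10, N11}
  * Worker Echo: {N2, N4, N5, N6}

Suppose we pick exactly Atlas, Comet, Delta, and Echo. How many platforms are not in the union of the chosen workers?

0

Union of Atlas, Comet, Delta, Echo = {N0, N1, N2, N3, N4, N5, N6, N7, N8, N9, N10, N11} — that's every platform, so 0 are uncovered.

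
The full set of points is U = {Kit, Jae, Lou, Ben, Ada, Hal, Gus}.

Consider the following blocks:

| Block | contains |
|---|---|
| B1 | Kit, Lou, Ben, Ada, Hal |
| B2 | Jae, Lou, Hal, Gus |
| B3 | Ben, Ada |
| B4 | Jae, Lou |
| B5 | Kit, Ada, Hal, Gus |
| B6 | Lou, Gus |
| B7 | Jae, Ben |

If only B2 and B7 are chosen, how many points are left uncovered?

2

Union of B2, B7 = {Jae, Lou, Ben, Hal, Gus}.
Not covered: Kit, Ada — 2 points.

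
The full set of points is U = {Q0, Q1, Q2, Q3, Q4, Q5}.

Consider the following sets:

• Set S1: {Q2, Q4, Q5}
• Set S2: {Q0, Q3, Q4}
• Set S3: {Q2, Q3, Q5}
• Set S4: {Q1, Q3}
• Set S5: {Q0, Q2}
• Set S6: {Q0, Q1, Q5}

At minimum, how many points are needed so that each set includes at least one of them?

H = {Q0, Q1, Q5} meets every set (each contains at least one member of H), and |H| = 3.
No choice of 2 points meets every set, so 3 is the minimum.

3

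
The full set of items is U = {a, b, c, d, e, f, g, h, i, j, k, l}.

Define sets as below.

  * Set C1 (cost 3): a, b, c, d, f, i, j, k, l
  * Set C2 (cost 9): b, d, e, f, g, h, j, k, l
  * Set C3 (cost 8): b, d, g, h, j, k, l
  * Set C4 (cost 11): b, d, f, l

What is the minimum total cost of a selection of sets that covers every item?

C1, C2 together cover every item (C1 ∪ C2 = {a, b, c, d, e, f, g, h, i, j, k, l}); total cost 3 + 9 = 12.
No covering selection has total cost below 12.

12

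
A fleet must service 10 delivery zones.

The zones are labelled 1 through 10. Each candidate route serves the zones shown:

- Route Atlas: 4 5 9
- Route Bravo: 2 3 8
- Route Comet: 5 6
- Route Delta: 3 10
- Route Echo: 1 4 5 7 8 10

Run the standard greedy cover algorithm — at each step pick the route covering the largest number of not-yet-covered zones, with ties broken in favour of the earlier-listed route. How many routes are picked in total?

4

Greedy: pick Echo (covers 6 new) → pick Bravo (covers 2 new) → pick Atlas (covers 1 new) → pick Comet (covers 1 new). Total picks: 4.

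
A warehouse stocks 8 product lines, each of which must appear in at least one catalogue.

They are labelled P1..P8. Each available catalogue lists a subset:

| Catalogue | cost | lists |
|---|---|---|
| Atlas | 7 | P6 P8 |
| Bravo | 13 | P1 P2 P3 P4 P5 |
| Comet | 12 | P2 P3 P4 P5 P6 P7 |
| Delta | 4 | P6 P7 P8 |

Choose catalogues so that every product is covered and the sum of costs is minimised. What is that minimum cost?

17

Bravo, Delta together cover every product (Bravo ∪ Delta = {P1, P2, P3, P4, P5, P6, P7, P8}); total cost 13 + 4 = 17.
No covering selection has total cost below 17.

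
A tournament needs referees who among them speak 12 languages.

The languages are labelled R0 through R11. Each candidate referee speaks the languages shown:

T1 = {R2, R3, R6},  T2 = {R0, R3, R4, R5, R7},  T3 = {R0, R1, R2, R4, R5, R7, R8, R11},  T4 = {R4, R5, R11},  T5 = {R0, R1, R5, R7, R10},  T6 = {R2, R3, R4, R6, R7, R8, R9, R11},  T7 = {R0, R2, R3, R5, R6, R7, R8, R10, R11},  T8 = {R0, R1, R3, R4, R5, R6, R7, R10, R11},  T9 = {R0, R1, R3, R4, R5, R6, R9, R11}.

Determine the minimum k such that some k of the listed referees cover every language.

2

T5 and T6 together: T5 ∪ T6 = {R0, R1, R2, R3, R4, R5, R6, R7, R8, R9, R10, R11} — every language is covered.
No single referee has all 12 languages (the largest, T7, has 9), so 2 is optimal.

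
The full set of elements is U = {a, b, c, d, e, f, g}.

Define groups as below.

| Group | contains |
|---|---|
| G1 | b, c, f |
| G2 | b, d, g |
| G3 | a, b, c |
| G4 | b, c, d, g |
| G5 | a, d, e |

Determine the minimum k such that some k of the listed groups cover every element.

Take {G1, G4, G5}. Their union is {a, b, c, d, e, f, g}, which is all 7 elements.
Only G5 contains e, so G5 is forced; the remaining 4 elements need at least 2 more groups (each remaining group adds at most 3) — so at least 3 groups are needed, and 3 is optimal.

3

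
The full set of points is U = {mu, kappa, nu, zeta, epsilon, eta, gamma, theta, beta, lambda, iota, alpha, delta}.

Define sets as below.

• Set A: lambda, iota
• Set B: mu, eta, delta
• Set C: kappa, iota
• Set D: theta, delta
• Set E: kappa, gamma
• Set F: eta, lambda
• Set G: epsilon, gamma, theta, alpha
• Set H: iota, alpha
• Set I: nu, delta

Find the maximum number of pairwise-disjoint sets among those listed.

C, F, G, I are pairwise disjoint (C={kappa,iota}; F={eta,lambda}; G={epsilon,gamma,theta,alpha}; I={nu,delta}).
Every remaining set overlaps one of these, and no 5 of the listed sets are pairwise disjoint, so 4 is the maximum.

4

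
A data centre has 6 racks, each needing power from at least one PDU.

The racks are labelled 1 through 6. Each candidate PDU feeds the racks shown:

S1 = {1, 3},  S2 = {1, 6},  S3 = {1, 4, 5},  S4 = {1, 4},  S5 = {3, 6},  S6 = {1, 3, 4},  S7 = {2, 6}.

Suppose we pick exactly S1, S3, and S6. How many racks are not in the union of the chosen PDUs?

Union of S1, S3, S6 = {1, 3, 4, 5}.
Not covered: 2, 6 — 2 racks.

2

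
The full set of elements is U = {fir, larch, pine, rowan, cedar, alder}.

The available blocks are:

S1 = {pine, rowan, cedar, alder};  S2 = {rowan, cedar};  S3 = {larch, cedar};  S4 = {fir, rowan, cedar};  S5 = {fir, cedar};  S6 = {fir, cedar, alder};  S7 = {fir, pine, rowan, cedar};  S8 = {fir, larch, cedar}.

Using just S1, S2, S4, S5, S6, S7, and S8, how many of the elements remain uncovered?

Union of S1, S2, S4, S5, S6, S7, S8 = {fir, larch, pine, rowan, cedar, alder} — that's every element, so 0 are uncovered.

0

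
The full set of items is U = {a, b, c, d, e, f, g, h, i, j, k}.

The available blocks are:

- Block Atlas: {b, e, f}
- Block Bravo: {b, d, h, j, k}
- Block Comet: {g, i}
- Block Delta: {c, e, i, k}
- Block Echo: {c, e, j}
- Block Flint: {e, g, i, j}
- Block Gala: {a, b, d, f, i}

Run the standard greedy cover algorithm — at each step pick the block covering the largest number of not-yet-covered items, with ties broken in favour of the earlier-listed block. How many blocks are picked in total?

4

Greedy: pick Bravo (covers 5 new) → pick Delta (covers 3 new) → pick Gala (covers 2 new) → pick Comet (covers 1 new). Total picks: 4.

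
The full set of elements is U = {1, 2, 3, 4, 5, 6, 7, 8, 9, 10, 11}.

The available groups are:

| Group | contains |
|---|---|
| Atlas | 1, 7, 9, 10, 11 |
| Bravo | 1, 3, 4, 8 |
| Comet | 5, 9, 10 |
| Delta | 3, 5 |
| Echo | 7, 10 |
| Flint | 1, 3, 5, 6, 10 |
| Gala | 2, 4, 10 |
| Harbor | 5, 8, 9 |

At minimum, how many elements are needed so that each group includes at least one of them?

3

The 3 elements {4, 5, 10} hit every group.
No choice of 2 elements meets every group, so 3 is the minimum.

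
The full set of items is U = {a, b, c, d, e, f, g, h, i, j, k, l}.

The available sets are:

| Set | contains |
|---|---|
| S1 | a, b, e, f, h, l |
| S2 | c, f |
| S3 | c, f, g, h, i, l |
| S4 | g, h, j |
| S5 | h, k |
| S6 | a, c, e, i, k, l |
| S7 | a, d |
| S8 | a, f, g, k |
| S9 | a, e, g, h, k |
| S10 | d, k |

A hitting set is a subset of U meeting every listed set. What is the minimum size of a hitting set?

The 4 items {a, c, g, k} hit every set.
No choice of 3 items meets every set, so 4 is the minimum.

4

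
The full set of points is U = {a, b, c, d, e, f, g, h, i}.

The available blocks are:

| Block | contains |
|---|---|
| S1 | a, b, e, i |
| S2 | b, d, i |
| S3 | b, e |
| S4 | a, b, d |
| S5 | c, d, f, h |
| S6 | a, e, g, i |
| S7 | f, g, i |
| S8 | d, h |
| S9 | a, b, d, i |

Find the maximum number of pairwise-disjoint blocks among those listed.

3

S3, S7, S8 are pairwise disjoint (S3={b,e}; S7={f,g,i}; S8={d,h}).
Every remaining block overlaps one of these, and no 4 of the listed blocks are pairwise disjoint, so 3 is the maximum.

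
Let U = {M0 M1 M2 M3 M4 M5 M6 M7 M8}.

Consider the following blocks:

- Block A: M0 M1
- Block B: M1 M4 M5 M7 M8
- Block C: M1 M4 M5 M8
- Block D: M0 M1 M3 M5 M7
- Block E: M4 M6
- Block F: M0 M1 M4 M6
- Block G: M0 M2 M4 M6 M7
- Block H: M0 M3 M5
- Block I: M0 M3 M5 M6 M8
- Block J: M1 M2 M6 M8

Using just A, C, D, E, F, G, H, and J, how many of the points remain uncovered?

0

Union of A, C, D, E, F, G, H, J = {M0, M1, M2, M3, M4, M5, M6, M7, M8} — that's every point, so 0 are uncovered.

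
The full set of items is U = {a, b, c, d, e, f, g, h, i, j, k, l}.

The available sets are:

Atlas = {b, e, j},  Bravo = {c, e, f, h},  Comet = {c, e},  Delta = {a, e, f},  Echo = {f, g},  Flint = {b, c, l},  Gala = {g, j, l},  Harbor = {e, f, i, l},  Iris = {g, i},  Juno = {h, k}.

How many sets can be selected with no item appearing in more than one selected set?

4

Delta, Flint, Iris, Juno are pairwise disjoint (Delta={a,e,f}; Flint={b,c,l}; Iris={g,i}; Juno={h,k}).
Every remaining set overlaps one of these, and no 5 of the listed sets are pairwise disjoint, so 4 is the maximum.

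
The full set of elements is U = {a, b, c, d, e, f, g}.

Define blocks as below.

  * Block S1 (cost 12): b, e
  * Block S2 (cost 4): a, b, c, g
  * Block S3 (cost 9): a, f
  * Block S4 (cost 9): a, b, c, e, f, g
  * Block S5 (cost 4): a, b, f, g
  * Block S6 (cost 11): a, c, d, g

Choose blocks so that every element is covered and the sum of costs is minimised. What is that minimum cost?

20

S4, S6 together cover every element (S4 ∪ S6 = {a, b, c, d, e, f, g}); total cost 9 + 11 = 20.
The greedy pick S2, S5, S4, S6 costs 28; no covering selection beats 20.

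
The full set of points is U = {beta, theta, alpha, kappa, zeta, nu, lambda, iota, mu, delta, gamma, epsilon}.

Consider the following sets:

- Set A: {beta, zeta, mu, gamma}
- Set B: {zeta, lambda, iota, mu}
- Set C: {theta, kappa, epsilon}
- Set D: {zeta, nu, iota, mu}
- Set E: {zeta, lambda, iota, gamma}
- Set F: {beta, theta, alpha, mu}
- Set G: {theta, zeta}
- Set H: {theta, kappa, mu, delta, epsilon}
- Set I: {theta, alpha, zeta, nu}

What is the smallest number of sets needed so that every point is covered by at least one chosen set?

4

Take {A, E, H, I}. Their union is {beta, theta, alpha, kappa, zeta, nu, lambda, iota, mu, delta, gamma, epsilon}, which is all 12 points.
No 3 of the 9 sets cover everything (all 84 combinations miss at least one point), so 4 is optimal.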